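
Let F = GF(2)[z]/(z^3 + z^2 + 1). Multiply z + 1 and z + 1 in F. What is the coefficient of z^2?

1

Multiply in GF(2)[z]: (z + 1)·(z + 1) = z^2 + 1.
Reduced: z^2 + 1.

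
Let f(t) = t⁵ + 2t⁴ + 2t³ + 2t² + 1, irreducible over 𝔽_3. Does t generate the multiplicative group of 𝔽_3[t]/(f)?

|GF(3^5)^×| = 3^5 − 1 = 242. Prime factorization: 242 = 2·11^2.
f is primitive ⇔ t has order 242 in GF(3)[t]/(f), i.e. t^(242/q) ≠ 1 for each prime q | 242.
t^(121) mod f = 2.
t^(22) mod f = 1
Since t^(22) = 1, the order of t divides 22 < 242; not primitive.

No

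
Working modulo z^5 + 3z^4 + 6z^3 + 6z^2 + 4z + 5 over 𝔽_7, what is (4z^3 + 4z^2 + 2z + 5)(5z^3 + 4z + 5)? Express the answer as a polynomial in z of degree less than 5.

5z^4 + 6z^3 + 6z^2 + 6z + 1

Multiply in 𝔽_7[z]: (4z^3 + 4z^2 + 2z + 5)·(5z^3 + 4z + 5) = 6z^6 + 6z^5 + 5z^4 + 5z^3 + 2z + 4.
Reduce using z^5 ≡ 4z^4 + z^3 + z^2 + 3z + 2 (mod z^5 + 3z^4 + 6z^3 + 6z^2 + 4z + 5).
Reduced: 5z^4 + 6z^3 + 6z^2 + 6z + 1.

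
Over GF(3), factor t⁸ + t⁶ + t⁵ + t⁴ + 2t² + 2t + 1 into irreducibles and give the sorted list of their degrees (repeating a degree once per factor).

1, 1, 1, 2, 3

Write h(t) = t⁸ + t⁶ + t⁵ + t⁴ + 2t² + 2t + 1.
Roots in GF(3): h(0) = 1; h(1) = 0 → root; h(2) = 0 → root.
Linear factors from roots: (t + 2), (t + 1).
Complete factorization: h(t) = (t + 2)·(t + 1)^2·(t² + 1)·(t³ + 2t² + 2t + 2).
Factor degrees with multiplicity: 1 + 1 + 1 + 2 + 3 = 8.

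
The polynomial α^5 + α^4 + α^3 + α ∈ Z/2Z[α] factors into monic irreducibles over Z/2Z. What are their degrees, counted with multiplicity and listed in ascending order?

1, 1, 3

Write g(α) = α^5 + α^4 + α^3 + α.
Roots in Z/2Z: g(0) = 0 → root; g(1) = 0 → root.
Linear factors from roots: (α), (α + 1).
Complete factorization: g(α) = (α)·(α + 1)·(α^3 + α + 1).
Factor degrees with multiplicity: 1 + 1 + 3 = 5.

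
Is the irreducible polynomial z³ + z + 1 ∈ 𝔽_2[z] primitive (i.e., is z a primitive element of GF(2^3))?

Write f(z) = z³ + z + 1.
|GF(2^3)^×| = 2^3 − 1 = 7. Prime factorization: 7 = 7.
f is primitive ⇔ z has order 7 in GF(2)[z]/(f), i.e. z^(7/q) ≠ 1 for each prime q | 7.
z^(1) mod f = z.
None equal 1, so z has full order 7; f is primitive.

Yes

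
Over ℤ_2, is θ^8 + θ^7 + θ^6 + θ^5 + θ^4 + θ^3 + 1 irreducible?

Yes

Write P(θ) = θ^8 + θ^7 + θ^6 + θ^5 + θ^4 + θ^3 + 1.
Check for roots in ℤ_2: P(0) = 1; P(1) = 1.
No roots, so no linear factors.
Monic irreducibles of degree 2 over GF(2): θ^2 + θ + 1.
None of them divide P (all give nonzero remainder).
Monic irreducibles of degree 3 over GF(2): θ^3 + θ + 1, θ^3 + θ^2 + 1.
None of them divide P (all give nonzero remainder).
Monic irreducibles of degree 4 over GF(2): θ^4 + θ + 1, θ^4 + θ^3 + 1, θ^4 + θ^3 + θ^2 + θ + 1.
None of them divide P (all give nonzero remainder).
No irreducible factor of degree ≤ 4 exists, so P is irreducible over GF(2).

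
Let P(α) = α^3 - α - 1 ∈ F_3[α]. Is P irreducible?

Check for roots in F_3: P(0) = 2; P(1) = 2; P(2) = 2.
No roots. A degree-3 polynomial over a field with no linear factor is irreducible.

Yes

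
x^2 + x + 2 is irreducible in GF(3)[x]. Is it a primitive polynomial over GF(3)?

Yes

Write f(x) = x^2 + x + 2.
|GF(3^2)^×| = 3^2 − 1 = 8. Prime factorization: 8 = 2^3.
f is primitive ⇔ x has order 8 in GF(3)[x]/(f), i.e. x^(8/q) ≠ 1 for each prime q | 8.
x^(4) mod f = 2.
None equal 1, so x has full order 8; f is primitive.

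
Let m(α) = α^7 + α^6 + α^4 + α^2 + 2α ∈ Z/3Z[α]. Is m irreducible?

No

Check for roots in Z/3Z: m(0) = 0 → root; m(1) = 0 → root; m(2) = 0 → root.
m(0) = 0, so (α) divides m(α); m is reducible.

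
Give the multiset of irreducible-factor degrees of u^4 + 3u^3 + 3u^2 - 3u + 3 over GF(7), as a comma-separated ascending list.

Write h(u) = u^4 + 3u^3 + 3u^2 - 3u + 3.
Linear factors from roots: (u - 1), (u - 2), (u + 1).
Complete factorization: h(u) = (u + 1)·(u - 1)·(u - 2)^2.
Factor degrees with multiplicity: 1 + 1 + 1 + 1 = 4.

1, 1, 1, 1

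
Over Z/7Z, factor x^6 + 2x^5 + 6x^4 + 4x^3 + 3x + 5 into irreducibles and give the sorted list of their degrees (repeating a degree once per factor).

1, 1, 2, 2

Write g(x) = x^6 + 2x^5 + 6x^4 + 4x^3 + 3x + 5.
Linear factors from roots: (x + 6), (x + 2).
Complete factorization: g(x) = (x + 2)·(x + 6)·(x^2 + 4x + 6)^2.
Factor degrees with multiplicity: 1 + 1 + 2 + 2 = 6.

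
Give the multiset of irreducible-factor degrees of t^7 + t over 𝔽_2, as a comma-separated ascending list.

Write h(t) = t^7 + t.
Roots in 𝔽_2: h(0) = 0 → root; h(1) = 0 → root.
Linear factors from roots: (t), (t + 1).
Complete factorization: h(t) = (t)·(t + 1)^2·(t^2 + t + 1)^2.
Factor degrees with multiplicity: 1 + 1 + 1 + 2 + 2 = 7.

1, 1, 1, 2, 2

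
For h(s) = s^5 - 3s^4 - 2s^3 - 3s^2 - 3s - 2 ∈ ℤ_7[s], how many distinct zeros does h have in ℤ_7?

Evaluate at each of the 7 elements of ℤ_7:
h(0) = 5; h(1) = 2; h(2) = 4; h(3) = 6; h(4) = 3; h(5) = 5; h(6) = 3.
No element is a root.

0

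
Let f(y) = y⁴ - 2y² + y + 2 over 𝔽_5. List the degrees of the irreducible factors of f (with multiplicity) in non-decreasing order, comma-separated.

1, 3

Roots in 𝔽_5: f(0) = 2; f(1) = 2; f(2) = 2; f(3) = 3; f(4) = 0 → root.
Linear factors from roots: (y + 1).
Complete factorization: f(y) = (y + 1)·(y³ - y² - y + 2).
Factor degrees with multiplicity: 1 + 3 = 4.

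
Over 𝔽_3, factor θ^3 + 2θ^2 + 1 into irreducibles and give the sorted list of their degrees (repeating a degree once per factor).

Write h(θ) = θ^3 + 2θ^2 + 1.
Roots in 𝔽_3: h(0) = 1; h(1) = 1; h(2) = 2.
Complete factorization: h(θ) = (θ^3 + 2θ^2 + 1).
Factor degrees with multiplicity: 3 = 3.

3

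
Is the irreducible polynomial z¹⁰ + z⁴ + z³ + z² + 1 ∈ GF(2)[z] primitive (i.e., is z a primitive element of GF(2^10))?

Write f(z) = z¹⁰ + z⁴ + z³ + z² + 1.
|GF(2^10)^×| = 2^10 − 1 = 1023. Prime factorization: 1023 = 3·11·31.
f is primitive ⇔ z has order 1023 in GF(2)[z]/(f), i.e. z^(1023/q) ≠ 1 for each prime q | 1023.
z^(341) mod f = 1
z^(93) mod f = z⁹ + z⁸ + z⁷ + z³ + z² + z + 1.
z^(33) mod f = z⁹ + z⁶ + z³ + z + 1.
Since z^(341) = 1, the order of z divides 341 < 1023; not primitive.

No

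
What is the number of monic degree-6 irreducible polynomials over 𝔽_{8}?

43596

Gauss's count: N_{8}(6) = (1/6) Σ_{d|6} μ(6/d)·8^d.
Divisors of 6: 1, 2, 3, 6; μ(6/d) for each: 1, -1, -1, 1.
Σ = 8^1 − 8^2 − 8^3 + 8^6 = 261576.
N = 261576/6 = 43596.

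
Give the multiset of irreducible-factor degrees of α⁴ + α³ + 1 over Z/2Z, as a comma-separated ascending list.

Write g(α) = α⁴ + α³ + 1.
Roots in Z/2Z: g(0) = 1; g(1) = 1.
Complete factorization: g(α) = (α⁴ + α³ + 1).
Factor degrees with multiplicity: 4 = 4.

4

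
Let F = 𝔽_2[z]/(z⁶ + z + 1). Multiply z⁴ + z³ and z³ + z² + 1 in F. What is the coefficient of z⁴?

Multiply in 𝔽_2[z]: (z⁴ + z³)·(z³ + z² + 1) = z⁷ + z⁵ + z⁴ + z³.
Reduce using z⁶ ≡ z + 1 (mod z⁶ + z + 1).
Reduced: z⁵ + z⁴ + z³ + z² + z.

1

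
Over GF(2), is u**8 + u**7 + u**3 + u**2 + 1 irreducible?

Write h(u) = u**8 + u**7 + u**3 + u**2 + 1.
Check for roots in GF(2): h(0) = 1; h(1) = 1.
No roots, so no linear factors.
Monic irreducibles of degree 2 over GF(2): u**2 + u + 1.
None of them divide h (all give nonzero remainder).
Monic irreducibles of degree 3 over GF(2): u**3 + u + 1, u**3 + u**2 + 1.
None of them divide h (all give nonzero remainder).
Monic irreducibles of degree 4 over GF(2): u**4 + u + 1, u**4 + u**3 + 1, u**4 + u**3 + u**2 + u + 1.
None of them divide h (all give nonzero remainder).
No irreducible factor of degree ≤ 4 exists, so h is irreducible over GF(2).

Yes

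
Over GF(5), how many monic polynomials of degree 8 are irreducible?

x^(5^8) − x is the product of all monic irreducibles of degree dividing 8; Möbius inversion gives N = (1/8) Σ μ(8/d)·5^d.
Divisors of 8: 1, 2, 4, 8; μ(8/d) for each: 0, 0, -1, 1.
Σ = − 5^4 + 5^8 = 390000.
N = 390000/8 = 48750.

48750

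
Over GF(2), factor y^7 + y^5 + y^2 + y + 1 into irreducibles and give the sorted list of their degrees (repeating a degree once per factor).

7

Write f(y) = y^7 + y^5 + y^2 + y + 1.
Roots in GF(2): f(0) = 1; f(1) = 1.
Complete factorization: f(y) = (y^7 + y^5 + y^2 + y + 1).
Factor degrees with multiplicity: 7 = 7.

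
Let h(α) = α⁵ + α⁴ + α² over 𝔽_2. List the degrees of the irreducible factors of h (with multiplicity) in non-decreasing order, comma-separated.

Roots in 𝔽_2: h(0) = 0 → root; h(1) = 1.
Linear factors from roots: (α).
Complete factorization: h(α) = (α)^2·(α³ + α² + 1).
Factor degrees with multiplicity: 1 + 1 + 3 = 5.

1, 1, 3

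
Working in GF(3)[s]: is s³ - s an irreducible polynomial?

No

Write P(s) = s³ - s.
Check for roots in GF(3): P(0) = 0 → root; P(1) = 0 → root; P(2) = 0 → root.
P(0) = 0, so (s) divides P(s); P is reducible.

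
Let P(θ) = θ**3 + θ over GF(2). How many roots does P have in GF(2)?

Evaluate at each of the 2 elements of GF(2):
P(0) = 0 → root; P(1) = 0 → root.
Roots: {0, 1}.

2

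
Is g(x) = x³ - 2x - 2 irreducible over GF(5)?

Yes

Check for roots in GF(5): g(0) = 3; g(1) = 2; g(2) = 2; g(3) = 4; g(4) = 4.
No roots. A degree-3 polynomial over a field with no linear factor is irreducible.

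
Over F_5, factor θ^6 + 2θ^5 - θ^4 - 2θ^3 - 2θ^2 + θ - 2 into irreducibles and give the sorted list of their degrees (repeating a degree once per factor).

1, 2, 3

Write f(θ) = θ^6 + 2θ^5 - θ^4 - 2θ^3 - 2θ^2 + θ - 2.
Roots in F_5: f(0) = 3; f(1) = 2; f(2) = 3; f(3) = 3; f(4) = 0 → root.
Linear factors from roots: (θ + 1).
Complete factorization: f(θ) = (θ + 1)·(θ^2 + 2θ - 1)·(θ^3 - θ^2 + θ + 2).
Factor degrees with multiplicity: 1 + 2 + 3 = 6.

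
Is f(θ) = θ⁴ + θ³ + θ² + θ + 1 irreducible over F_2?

Check for roots in F_2: f(0) = 1; f(1) = 1.
No roots, so no linear factors.
Monic irreducibles of degree 2 over GF(2): θ² + θ + 1.
None of them divide f (all give nonzero remainder).
No irreducible factor of degree ≤ 2 exists, so f is irreducible over GF(2).

Yes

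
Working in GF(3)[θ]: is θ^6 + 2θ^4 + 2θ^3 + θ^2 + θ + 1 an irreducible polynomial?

Write f(θ) = θ^6 + 2θ^4 + 2θ^3 + θ^2 + θ + 1.
Check for roots in GF(3): f(0) = 1; f(1) = 2; f(2) = 2.
No roots, so no linear factors.
Monic irreducibles of degree 2 over GF(3): θ^2 + 1, θ^2 + θ + 2, θ^2 + 2θ + 2.
None of them divide f (all give nonzero remainder).
Degree-3 irreducible divisors: test the 8 monic irreducibles of degree 3 over GF(3).
None of them divide f (all give nonzero remainder).
No irreducible factor of degree ≤ 3 exists, so f is irreducible over GF(3).

Yes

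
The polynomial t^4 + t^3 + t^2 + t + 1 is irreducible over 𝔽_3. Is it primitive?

No

Write f(t) = t^4 + t^3 + t^2 + t + 1.
|GF(3^4)^×| = 3^4 − 1 = 80. Prime factorization: 80 = 2^4·5.
f is primitive ⇔ t has order 80 in GF(3)[t]/(f), i.e. t^(80/q) ≠ 1 for each prime q | 80.
t^(40) mod f = 1
t^(16) mod f = t.
Since t^(40) = 1, the order of t divides 40 < 80; not primitive.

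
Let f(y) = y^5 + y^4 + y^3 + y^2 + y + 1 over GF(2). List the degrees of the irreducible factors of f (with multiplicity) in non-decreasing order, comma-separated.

1, 2, 2

Roots in GF(2): f(0) = 1; f(1) = 0 → root.
Linear factors from roots: (y + 1).
Complete factorization: f(y) = (y + 1)·(y^2 + y + 1)^2.
Factor degrees with multiplicity: 1 + 2 + 2 = 5.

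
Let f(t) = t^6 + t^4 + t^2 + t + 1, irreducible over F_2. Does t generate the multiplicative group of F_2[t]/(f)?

|GF(2^6)^×| = 2^6 − 1 = 63. Prime factorization: 63 = 3^2·7.
f is primitive ⇔ t has order 63 in GF(2)[t]/(f), i.e. t^(63/q) ≠ 1 for each prime q | 63.
t^(21) mod f = 1
t^(9) mod f = t^4 + t^2 + t.
Since t^(21) = 1, the order of t divides 21 < 63; not primitive.

No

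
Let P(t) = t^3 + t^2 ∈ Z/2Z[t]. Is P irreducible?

Check for roots in Z/2Z: P(0) = 0 → root; P(1) = 0 → root.
P(0) = 0, so (t) divides P(t); P is reducible.

No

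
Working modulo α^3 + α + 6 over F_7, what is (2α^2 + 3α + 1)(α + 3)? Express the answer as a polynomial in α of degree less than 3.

2α^2 + α + 5

Multiply in F_7[α]: (2α^2 + 3α + 1)·(α + 3) = 2α^3 + 2α^2 + 3α + 3.
Reduce using α^3 ≡ 6α + 1 (mod α^3 + α + 6).
Reduced: 2α^2 + α + 5.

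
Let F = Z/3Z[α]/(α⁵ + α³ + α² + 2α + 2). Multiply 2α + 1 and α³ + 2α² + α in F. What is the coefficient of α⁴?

Multiply in Z/3Z[α]: (2α + 1)·(α³ + 2α² + α) = 2α⁴ + 2α³ + α² + α.
Reduced: 2α⁴ + 2α³ + α² + α.

2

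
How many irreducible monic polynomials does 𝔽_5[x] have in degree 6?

By the necklace-counting formula, N_5(6) = (1/6) Σ_{d|6} μ(6/d)·5^d.
Divisors of 6: 1, 2, 3, 6; μ(6/d) for each: 1, -1, -1, 1.
Σ = 5^1 − 5^2 − 5^3 + 5^6 = 15480.
N = 15480/6 = 2580.

2580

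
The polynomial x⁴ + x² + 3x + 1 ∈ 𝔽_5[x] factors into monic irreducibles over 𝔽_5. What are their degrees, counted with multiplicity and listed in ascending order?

1, 1, 2

Write f(x) = x⁴ + x² + 3x + 1.
Roots in 𝔽_5: f(0) = 1; f(1) = 1; f(2) = 2; f(3) = 0 → root; f(4) = 0 → root.
Linear factors from roots: (x + 2), (x + 1).
Complete factorization: f(x) = (x + 1)·(x + 2)·(x² + 2x + 3).
Factor degrees with multiplicity: 1 + 1 + 2 = 4.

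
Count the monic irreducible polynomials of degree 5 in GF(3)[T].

x^(3^5) − x is the product of all monic irreducibles of degree dividing 5; Möbius inversion gives N = (1/5) Σ μ(5/d)·3^d.
Divisors of 5: 1, 5; μ(5/d) for each: -1, 1.
Σ = − 3^1 + 3^5 = 240.
N = 240/5 = 48.

48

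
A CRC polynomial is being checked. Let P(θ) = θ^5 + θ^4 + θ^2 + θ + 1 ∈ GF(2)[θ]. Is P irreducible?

Yes

Check for roots in GF(2): P(0) = 1; P(1) = 1.
No roots, so no linear factors.
Monic irreducibles of degree 2 over GF(2): θ^2 + θ + 1.
None of them divide P (all give nonzero remainder).
No irreducible factor of degree ≤ 2 exists, so P is irreducible over GF(2).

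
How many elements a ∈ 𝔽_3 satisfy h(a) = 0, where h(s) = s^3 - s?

3

Evaluate at each of the 3 elements of 𝔽_3:
h(0) = 0 → root; h(1) = 0 → root; h(2) = 0 → root.
Roots: {0, 1, 2}.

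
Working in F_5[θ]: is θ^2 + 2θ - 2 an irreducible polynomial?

Write h(θ) = θ^2 + 2θ - 2.
Check for roots in F_5: h(0) = 3; h(1) = 1; h(2) = 1; h(3) = 3; h(4) = 2.
No roots. A degree-2 polynomial over a field with no linear factor is irreducible.

Yes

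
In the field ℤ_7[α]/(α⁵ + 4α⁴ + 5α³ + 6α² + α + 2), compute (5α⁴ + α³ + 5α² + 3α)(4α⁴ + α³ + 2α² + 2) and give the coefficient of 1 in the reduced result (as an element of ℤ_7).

Multiply in ℤ_7[α]: (5α⁴ + α³ + 5α² + 3α)·(4α⁴ + α³ + 2α² + 2) = 6α⁸ + 2α⁷ + 3α⁶ + 5α⁵ + 2α⁴ + α³ + 3α² + 6α.
Reduce using α⁵ ≡ 3α⁴ + 2α³ + α² + 6α + 5 (mod α⁵ + 4α⁴ + 5α³ + 6α² + α + 2).
Reduced: α³ + 3α² + 1.

1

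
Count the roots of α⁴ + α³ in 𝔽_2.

2

Write h(α) = α⁴ + α³.
Evaluate at each of the 2 elements of 𝔽_2:
h(0) = 0 → root; h(1) = 0 → root.
Roots: {0, 1}.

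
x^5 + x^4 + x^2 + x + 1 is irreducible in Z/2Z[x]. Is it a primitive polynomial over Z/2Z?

Write f(x) = x^5 + x^4 + x^2 + x + 1.
|GF(2^5)^×| = 2^5 − 1 = 31. Prime factorization: 31 = 31.
f is primitive ⇔ x has order 31 in GF(2)[x]/(f), i.e. x^(31/q) ≠ 1 for each prime q | 31.
x^(1) mod f = x.
None equal 1, so x has full order 31; f is primitive.

Yes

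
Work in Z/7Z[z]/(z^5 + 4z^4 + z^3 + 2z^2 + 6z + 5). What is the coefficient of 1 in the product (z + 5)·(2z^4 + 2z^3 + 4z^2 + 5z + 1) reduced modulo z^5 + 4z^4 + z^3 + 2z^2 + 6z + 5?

2

Multiply in Z/7Z[z]: (z + 5)·(2z^4 + 2z^3 + 4z^2 + 5z + 1) = 2z^5 + 5z^4 + 4z^2 + 5z + 5.
Reduce using z^5 ≡ 3z^4 + 6z^3 + 5z^2 + z + 2 (mod z^5 + 4z^4 + z^3 + 2z^2 + 6z + 5).
Reduced: 4z^4 + 5z^3 + 2.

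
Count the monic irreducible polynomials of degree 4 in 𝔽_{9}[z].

1620

The number of monic irreducibles of degree 4 over GF(9) is (1/4)·Σ_{d∣4} μ(4/d) 9^d.
Divisors of 4: 1, 2, 4; μ(4/d) for each: 0, -1, 1.
Σ = − 9^2 + 9^4 = 6480.
N = 6480/4 = 1620.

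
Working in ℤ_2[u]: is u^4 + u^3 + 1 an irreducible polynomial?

Yes

Write g(u) = u^4 + u^3 + 1.
Check for roots in ℤ_2: g(0) = 1; g(1) = 1.
No roots, so no linear factors.
Monic irreducibles of degree 2 over GF(2): u^2 + u + 1.
None of them divide g (all give nonzero remainder).
No irreducible factor of degree ≤ 2 exists, so g is irreducible over GF(2).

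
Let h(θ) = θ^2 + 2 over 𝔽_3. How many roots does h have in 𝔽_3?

Evaluate at each of the 3 elements of 𝔽_3:
h(0) = 2; h(1) = 0 → root; h(2) = 0 → root.
Roots: {1, 2}.

2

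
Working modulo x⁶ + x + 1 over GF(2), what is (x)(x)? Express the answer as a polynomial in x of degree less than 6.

x^2

Multiply in GF(2)[x]: (x)·(x) = x².
Reduced: x².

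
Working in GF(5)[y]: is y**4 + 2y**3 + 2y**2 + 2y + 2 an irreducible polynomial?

Yes

Write g(y) = y**4 + 2y**3 + 2y**2 + 2y + 2.
Check for roots in GF(5): g(0) = 2; g(1) = 4; g(2) = 1; g(3) = 1; g(4) = 1.
No roots, so no linear factors.
Degree-2 irreducible divisors: test the 10 monic irreducibles of degree 2 over GF(5).
None of them divide g (all give nonzero remainder).
No irreducible factor of degree ≤ 2 exists, so g is irreducible over GF(5).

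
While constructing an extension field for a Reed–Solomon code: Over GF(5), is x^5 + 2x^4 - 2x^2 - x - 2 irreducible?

Write h(x) = x^5 + 2x^4 - 2x^2 - x - 2.
Check for roots in GF(5): h(0) = 3; h(1) = 3; h(2) = 2; h(3) = 2; h(4) = 3.
No roots, so no linear factors.
Degree-2 irreducible divisors: test the 10 monic irreducibles of degree 2 over GF(5).
None of them divide h (all give nonzero remainder).
No irreducible factor of degree ≤ 2 exists, so h is irreducible over GF(5).

Yes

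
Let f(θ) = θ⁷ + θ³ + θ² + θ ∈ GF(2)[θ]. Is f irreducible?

Check for roots in GF(2): f(0) = 0 → root; f(1) = 0 → root.
f(0) = 0, so (θ) divides f(θ); f is reducible.

No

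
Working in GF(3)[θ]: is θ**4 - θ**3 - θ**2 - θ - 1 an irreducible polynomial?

No

Write P(θ) = θ**4 - θ**3 - θ**2 - θ - 1.
Check for roots in GF(3): P(0) = 2; P(1) = 0 → root; P(2) = 1.
P(1) = 0, so (θ − 1) divides P(θ); P is reducible.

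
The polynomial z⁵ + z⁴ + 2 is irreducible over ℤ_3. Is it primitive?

Write f(z) = z⁵ + z⁴ + 2.
|GF(3^5)^×| = 3^5 − 1 = 242. Prime factorization: 242 = 2·11^2.
f is primitive ⇔ z has order 242 in GF(3)[z]/(f), i.e. z^(242/q) ≠ 1 for each prime q | 242.
z^(121) mod f = 1
z^(22) mod f = 2z² + z + 1.
Since z^(121) = 1, the order of z divides 121 < 242; not primitive.

No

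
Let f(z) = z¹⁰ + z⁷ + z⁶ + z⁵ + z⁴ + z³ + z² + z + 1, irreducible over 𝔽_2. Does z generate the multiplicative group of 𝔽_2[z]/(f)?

Yes

|GF(2^10)^×| = 2^10 − 1 = 1023. Prime factorization: 1023 = 3·11·31.
f is primitive ⇔ z has order 1023 in GF(2)[z]/(f), i.e. z^(1023/q) ≠ 1 for each prime q | 1023.
z^(341) mod f = z⁸ + z⁷ + z⁴ + z³ + z² + z + 1.
z^(93) mod f = z⁹ + z⁸ + z⁶ + z⁴ + 1.
z^(33) mod f = z⁸ + z⁶ + z⁴ + z³ + z.
None equal 1, so z has full order 1023; f is primitive.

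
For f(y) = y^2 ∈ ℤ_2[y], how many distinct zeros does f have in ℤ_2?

1

Evaluate at each of the 2 elements of ℤ_2:
f(0) = 0 → root; f(1) = 1.
Roots: {0}.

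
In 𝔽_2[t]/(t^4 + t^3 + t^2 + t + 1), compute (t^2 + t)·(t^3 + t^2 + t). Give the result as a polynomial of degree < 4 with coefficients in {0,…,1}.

Multiply in 𝔽_2[t]: (t^2 + t)·(t^3 + t^2 + t) = t^5 + t^2.
Reduce using t^4 ≡ t^3 + t^2 + t + 1 (mod t^4 + t^3 + t^2 + t + 1).
Reduced: t^2 + 1.

t^2 + 1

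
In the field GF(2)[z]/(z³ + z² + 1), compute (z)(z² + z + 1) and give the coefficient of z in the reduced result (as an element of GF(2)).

1

Multiply in GF(2)[z]: (z)·(z² + z + 1) = z³ + z² + z.
Reduce using z³ ≡ z² + 1 (mod z³ + z² + 1).
Reduced: z + 1.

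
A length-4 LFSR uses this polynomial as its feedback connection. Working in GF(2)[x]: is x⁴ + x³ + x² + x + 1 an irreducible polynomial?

Yes

Write h(x) = x⁴ + x³ + x² + x + 1.
Check for roots in GF(2): h(0) = 1; h(1) = 1.
No roots, so no linear factors.
Monic irreducibles of degree 2 over GF(2): x² + x + 1.
None of them divide h (all give nonzero remainder).
No irreducible factor of degree ≤ 2 exists, so h is irreducible over GF(2).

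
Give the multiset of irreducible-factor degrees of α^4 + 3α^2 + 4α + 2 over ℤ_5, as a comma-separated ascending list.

1, 3

Write f(α) = α^4 + 3α^2 + 4α + 2.
Roots in ℤ_5: f(0) = 2; f(1) = 0 → root; f(2) = 3; f(3) = 2; f(4) = 2.
Linear factors from roots: (α + 4).
Complete factorization: f(α) = (α + 4)·(α^3 + α^2 + 4α + 3).
Factor degrees with multiplicity: 1 + 3 = 4.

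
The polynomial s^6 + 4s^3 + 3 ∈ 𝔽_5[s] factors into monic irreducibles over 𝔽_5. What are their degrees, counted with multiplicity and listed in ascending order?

1, 1, 2, 2

Write g(s) = s^6 + 4s^3 + 3.
Roots in 𝔽_5: g(0) = 3; g(1) = 3; g(2) = 4; g(3) = 0 → root; g(4) = 0 → root.
Linear factors from roots: (s + 2), (s + 1).
Complete factorization: g(s) = (s + 1)·(s + 2)·(s^2 + 3s + 4)·(s^2 + 4s + 1).
Factor degrees with multiplicity: 1 + 1 + 2 + 2 = 6.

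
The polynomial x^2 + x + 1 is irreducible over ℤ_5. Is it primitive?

No

Write f(x) = x^2 + x + 1.
|GF(5^2)^×| = 5^2 − 1 = 24. Prime factorization: 24 = 2^3·3.
f is primitive ⇔ x has order 24 in GF(5)[x]/(f), i.e. x^(24/q) ≠ 1 for each prime q | 24.
x^(12) mod f = 1
x^(8) mod f = 4x + 4.
Since x^(12) = 1, the order of x divides 12 < 24; not primitive.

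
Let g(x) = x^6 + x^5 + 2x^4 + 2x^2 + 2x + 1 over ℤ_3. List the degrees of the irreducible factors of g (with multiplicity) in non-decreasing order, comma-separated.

Roots in ℤ_3: g(0) = 1; g(1) = 0 → root; g(2) = 0 → root.
Linear factors from roots: (x + 2), (x + 1).
Complete factorization: g(x) = (x + 1)·(x + 2)·(x^2 + 1)·(x^2 + x + 2).
Factor degrees with multiplicity: 1 + 1 + 2 + 2 = 6.

1, 1, 2, 2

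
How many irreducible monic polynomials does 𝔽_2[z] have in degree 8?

30

By the necklace-counting formula, N_2(8) = (1/8) Σ_{d|8} μ(8/d)·2^d.
Divisors of 8: 1, 2, 4, 8; μ(8/d) for each: 0, 0, -1, 1.
Σ = − 2^4 + 2^8 = 240.
N = 240/8 = 30.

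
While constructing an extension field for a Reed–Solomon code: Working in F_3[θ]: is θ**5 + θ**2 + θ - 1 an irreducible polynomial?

Write h(θ) = θ**5 + θ**2 + θ - 1.
Check for roots in F_3: h(0) = 2; h(1) = 2; h(2) = 1.
No roots, so no linear factors.
Monic irreducibles of degree 2 over GF(3): θ**2 + 1, θ**2 + θ - 1, θ**2 - θ - 1.
None of them divide h (all give nonzero remainder).
No irreducible factor of degree ≤ 2 exists, so h is irreducible over GF(3).

Yes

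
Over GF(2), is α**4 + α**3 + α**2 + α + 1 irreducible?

Yes

Write g(α) = α**4 + α**3 + α**2 + α + 1.
Check for roots in GF(2): g(0) = 1; g(1) = 1.
No roots, so no linear factors.
Monic irreducibles of degree 2 over GF(2): α**2 + α + 1.
None of them divide g (all give nonzero remainder).
No irreducible factor of degree ≤ 2 exists, so g is irreducible over GF(2).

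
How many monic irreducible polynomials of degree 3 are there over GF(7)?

Gauss's count: N_{7}(3) = (1/3) Σ_{d|3} μ(3/d)·7^d.
Divisors of 3: 1, 3; μ(3/d) for each: -1, 1.
Σ = − 7^1 + 7^3 = 336.
N = 336/3 = 112.

112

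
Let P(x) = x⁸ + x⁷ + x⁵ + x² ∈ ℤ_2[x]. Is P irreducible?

No

Check for roots in ℤ_2: P(0) = 0 → root; P(1) = 0 → root.
P(0) = 0, so (x) divides P(x); P is reducible.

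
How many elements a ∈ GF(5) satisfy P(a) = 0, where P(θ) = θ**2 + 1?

2

Evaluate at each of the 5 elements of GF(5):
P(0) = 1; P(1) = 2; P(2) = 0 → root; P(3) = 0 → root; P(4) = 2.
Roots: {2, 3}.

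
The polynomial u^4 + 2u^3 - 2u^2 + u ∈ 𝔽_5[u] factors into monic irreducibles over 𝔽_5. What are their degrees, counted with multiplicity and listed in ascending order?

1, 1, 2

Write g(u) = u^4 + 2u^3 - 2u^2 + u.
Roots in 𝔽_5: g(0) = 0 → root; g(1) = 2; g(2) = 1; g(3) = 0 → root; g(4) = 1.
Linear factors from roots: (u), (u + 2).
Complete factorization: g(u) = (u)·(u + 2)·(u^2 - 2).
Factor degrees with multiplicity: 1 + 1 + 2 = 4.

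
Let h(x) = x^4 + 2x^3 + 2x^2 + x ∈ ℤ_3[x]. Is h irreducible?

Check for roots in ℤ_3: h(0) = 0 → root; h(1) = 0 → root; h(2) = 0 → root.
h(0) = 0, so (x) divides h(x); h is reducible.

No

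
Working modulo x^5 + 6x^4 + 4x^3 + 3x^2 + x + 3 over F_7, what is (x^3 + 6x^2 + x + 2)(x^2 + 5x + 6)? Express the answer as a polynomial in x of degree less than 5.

5x^4 + 5x^3 + 5x^2 + x + 2

Multiply in F_7[x]: (x^3 + 6x^2 + x + 2)·(x^2 + 5x + 6) = x^5 + 4x^4 + 2x^3 + x^2 + 2x + 5.
Reduce using x^5 ≡ x^4 + 3x^3 + 4x^2 + 6x + 4 (mod x^5 + 6x^4 + 4x^3 + 3x^2 + x + 3).
Reduced: 5x^4 + 5x^3 + 5x^2 + x + 2.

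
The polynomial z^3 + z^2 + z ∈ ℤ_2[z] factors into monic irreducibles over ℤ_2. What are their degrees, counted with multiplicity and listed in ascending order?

1, 2

Write g(z) = z^3 + z^2 + z.
Roots in ℤ_2: g(0) = 0 → root; g(1) = 1.
Linear factors from roots: (z).
Complete factorization: g(z) = (z)·(z^2 + z + 1).
Factor degrees with multiplicity: 1 + 2 = 3.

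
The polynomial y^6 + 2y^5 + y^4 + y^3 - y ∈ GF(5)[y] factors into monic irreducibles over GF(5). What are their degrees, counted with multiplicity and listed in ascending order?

1, 1, 1, 1, 1, 1

Write h(y) = y^6 + 2y^5 + y^4 + y^3 - y.
Roots in GF(5): h(0) = 0 → root; h(1) = 4; h(2) = 0 → root; h(3) = 0 → root; h(4) = 0 → root.
Linear factors from roots: (y), (y - 2), (y + 2), (y + 1).
Complete factorization: h(y) = (y)·(y + 1)·(y + 2)·(y - 2)^3.
Factor degrees with multiplicity: 1 + 1 + 1 + 1 + 1 + 1 = 6.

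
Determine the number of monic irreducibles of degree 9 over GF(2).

56

The number of monic irreducibles of degree 9 over GF(2) is (1/9)·Σ_{d∣9} μ(9/d) 2^d.
Divisors of 9: 1, 3, 9; μ(9/d) for each: 0, -1, 1.
Σ = − 2^3 + 2^9 = 504.
N = 504/9 = 56.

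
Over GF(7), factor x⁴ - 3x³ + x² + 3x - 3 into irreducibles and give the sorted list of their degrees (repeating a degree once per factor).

1, 3

Write g(x) = x⁴ - 3x³ + x² + 3x - 3.
Linear factors from roots: (x + 2).
Complete factorization: g(x) = (x + 2)·(x³ + 2x² - 3x + 2).
Factor degrees with multiplicity: 1 + 3 = 4.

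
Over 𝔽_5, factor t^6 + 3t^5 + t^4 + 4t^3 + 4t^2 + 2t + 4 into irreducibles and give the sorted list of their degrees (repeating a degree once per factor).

Write h(t) = t^6 + 3t^5 + t^4 + 4t^3 + 4t^2 + 2t + 4.
Roots in 𝔽_5: h(0) = 4; h(1) = 4; h(2) = 2; h(3) = 3; h(4) = 1.
Complete factorization: h(t) = (t^3 + t^2 + 4t + 3)·(t^3 + 2t^2 + 3).
Factor degrees with multiplicity: 3 + 3 = 6.

3, 3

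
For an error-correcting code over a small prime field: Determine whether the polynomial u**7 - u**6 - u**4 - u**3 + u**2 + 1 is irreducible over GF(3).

No

Write m(u) = u**7 - u**6 - u**4 - u**3 + u**2 + 1.
Check for roots in GF(3): m(0) = 1; m(1) = 0 → root; m(2) = 0 → root.
m(1) = 0, so (u − 1) divides m(u); m is reducible.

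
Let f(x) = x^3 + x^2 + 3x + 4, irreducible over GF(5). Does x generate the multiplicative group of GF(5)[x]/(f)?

|GF(5^3)^×| = 5^3 − 1 = 124. Prime factorization: 124 = 2^2·31.
f is primitive ⇔ x has order 124 in GF(5)[x]/(f), i.e. x^(124/q) ≠ 1 for each prime q | 124.
x^(62) mod f = 1
x^(4) mod f = 3x^2 + 4x + 4.
Since x^(62) = 1, the order of x divides 62 < 124; not primitive.

No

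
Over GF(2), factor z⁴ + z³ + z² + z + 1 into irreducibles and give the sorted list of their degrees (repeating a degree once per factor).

Write f(z) = z⁴ + z³ + z² + z + 1.
Roots in GF(2): f(0) = 1; f(1) = 1.
Complete factorization: f(z) = (z⁴ + z³ + z² + z + 1).
Factor degrees with multiplicity: 4 = 4.

4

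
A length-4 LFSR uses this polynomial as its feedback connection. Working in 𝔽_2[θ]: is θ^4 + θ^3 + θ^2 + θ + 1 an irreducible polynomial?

Yes

Write g(θ) = θ^4 + θ^3 + θ^2 + θ + 1.
Check for roots in 𝔽_2: g(0) = 1; g(1) = 1.
No roots, so no linear factors.
Monic irreducibles of degree 2 over GF(2): θ^2 + θ + 1.
None of them divide g (all give nonzero remainder).
No irreducible factor of degree ≤ 2 exists, so g is irreducible over GF(2).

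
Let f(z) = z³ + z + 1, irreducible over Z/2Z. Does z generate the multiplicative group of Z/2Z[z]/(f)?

Yes

|GF(2^3)^×| = 2^3 − 1 = 7. Prime factorization: 7 = 7.
f is primitive ⇔ z has order 7 in GF(2)[z]/(f), i.e. z^(7/q) ≠ 1 for each prime q | 7.
z^(1) mod f = z.
None equal 1, so z has full order 7; f is primitive.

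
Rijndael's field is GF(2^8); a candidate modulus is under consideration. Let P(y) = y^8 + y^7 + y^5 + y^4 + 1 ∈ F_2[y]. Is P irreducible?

Yes

Check for roots in F_2: P(0) = 1; P(1) = 1.
No roots, so no linear factors.
Monic irreducibles of degree 2 over GF(2): y^2 + y + 1.
None of them divide P (all give nonzero remainder).
Monic irreducibles of degree 3 over GF(2): y^3 + y + 1, y^3 + y^2 + 1.
None of them divide P (all give nonzero remainder).
Monic irreducibles of degree 4 over GF(2): y^4 + y + 1, y^4 + y^3 + 1, y^4 + y^3 + y^2 + y + 1.
None of them divide P (all give nonzero remainder).
No irreducible factor of degree ≤ 4 exists, so P is irreducible over GF(2).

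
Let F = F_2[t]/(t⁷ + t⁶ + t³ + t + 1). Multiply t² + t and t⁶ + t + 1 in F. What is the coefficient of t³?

1

Multiply in F_2[t]: (t² + t)·(t⁶ + t + 1) = t⁸ + t⁷ + t³ + t.
Reduce using t⁷ ≡ t⁶ + t³ + t + 1 (mod t⁷ + t⁶ + t³ + t + 1).
Reduced: t⁴ + t³ + t².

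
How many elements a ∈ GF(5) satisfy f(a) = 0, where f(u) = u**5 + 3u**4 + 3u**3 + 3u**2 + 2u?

Evaluate at each of the 5 elements of GF(5):
f(0) = 0 → root; f(1) = 2; f(2) = 0 → root; f(3) = 0 → root; f(4) = 0 → root.
Roots: {0, 2, 3, 4}.

4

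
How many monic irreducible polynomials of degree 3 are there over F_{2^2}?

20

The number of monic irreducibles of degree 3 over GF(4) is (1/3)·Σ_{d∣3} μ(3/d) 4^d.
Divisors of 3: 1, 3; μ(3/d) for each: -1, 1.
Σ = − 4^1 + 4^3 = 60.
N = 60/3 = 20.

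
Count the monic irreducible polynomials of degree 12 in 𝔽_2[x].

335

By the necklace-counting formula, N_2(12) = (1/12) Σ_{d|12} μ(12/d)·2^d.
Divisors of 12: 1, 2, 3, 4, 6, 12; μ(12/d) for each: 0, 1, 0, -1, -1, 1.
Σ = 2^2 − 2^4 − 2^6 + 2^12 = 4020.
N = 4020/12 = 335.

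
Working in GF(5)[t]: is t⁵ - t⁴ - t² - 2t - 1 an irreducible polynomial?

Write m(t) = t⁵ - t⁴ - t² - 2t - 1.
Check for roots in GF(5): m(0) = 4; m(1) = 1; m(2) = 2; m(3) = 1; m(4) = 3.
No roots, so no linear factors.
Degree-2 irreducible divisors: test the 10 monic irreducibles of degree 2 over GF(5).
None of them divide m (all give nonzero remainder).
No irreducible factor of degree ≤ 2 exists, so m is irreducible over GF(5).

Yes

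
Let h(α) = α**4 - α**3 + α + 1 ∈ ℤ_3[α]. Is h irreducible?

Check for roots in ℤ_3: h(0) = 1; h(1) = 2; h(2) = 2.
No roots, so no linear factors.
Monic irreducibles of degree 2 over GF(3): α**2 + 1, α**2 + α - 1, α**2 - α - 1.
None of them divide h (all give nonzero remainder).
No irreducible factor of degree ≤ 2 exists, so h is irreducible over GF(3).

Yes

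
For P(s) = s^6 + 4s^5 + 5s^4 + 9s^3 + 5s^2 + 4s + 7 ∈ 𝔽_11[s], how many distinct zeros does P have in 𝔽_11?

Evaluate at each of the 11 elements of 𝔽_11:
P(0) = 7; P(1) = 2; P(2) = 5; P(3) = 4; P(4) = 9; P(5) = 0 → root; P(6) = 1; P(7) = 5; P(8) = 3; P(9) = 7; P(10) = 1.
Roots: {5}.

1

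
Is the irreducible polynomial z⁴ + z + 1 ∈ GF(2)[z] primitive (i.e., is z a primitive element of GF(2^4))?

Write f(z) = z⁴ + z + 1.
|GF(2^4)^×| = 2^4 − 1 = 15. Prime factorization: 15 = 3·5.
f is primitive ⇔ z has order 15 in GF(2)[z]/(f), i.e. z^(15/q) ≠ 1 for each prime q | 15.
z^(5) mod f = z² + z.
z^(3) mod f = z³.
None equal 1, so z has full order 15; f is primitive.

Yes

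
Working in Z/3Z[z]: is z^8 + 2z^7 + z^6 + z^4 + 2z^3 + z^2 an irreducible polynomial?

Write g(z) = z^8 + 2z^7 + z^6 + z^4 + 2z^3 + z^2.
Check for roots in Z/3Z: g(0) = 0 → root; g(1) = 2; g(2) = 0 → root.
g(0) = 0, so (z) divides g(z); g is reducible.

No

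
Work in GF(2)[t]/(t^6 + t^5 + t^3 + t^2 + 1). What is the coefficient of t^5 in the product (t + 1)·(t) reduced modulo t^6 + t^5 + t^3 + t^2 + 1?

Multiply in GF(2)[t]: (t + 1)·(t) = t^2 + t.
Reduced: t^2 + t.

0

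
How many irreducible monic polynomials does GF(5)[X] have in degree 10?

By the necklace-counting formula, N_5(10) = (1/10) Σ_{d|10} μ(10/d)·5^d.
Divisors of 10: 1, 2, 5, 10; μ(10/d) for each: 1, -1, -1, 1.
Σ = 5^1 − 5^2 − 5^5 + 5^10 = 9762480.
N = 9762480/10 = 976248.

976248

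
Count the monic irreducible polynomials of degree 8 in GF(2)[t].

30

By the necklace-counting formula, N_2(8) = (1/8) Σ_{d|8} μ(8/d)·2^d.
Divisors of 8: 1, 2, 4, 8; μ(8/d) for each: 0, 0, -1, 1.
Σ = − 2^4 + 2^8 = 240.
N = 240/8 = 30.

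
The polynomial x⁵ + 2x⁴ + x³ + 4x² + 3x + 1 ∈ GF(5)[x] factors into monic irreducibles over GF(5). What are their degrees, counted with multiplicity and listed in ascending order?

1, 1, 3

Write g(x) = x⁵ + 2x⁴ + x³ + 4x² + 3x + 1.
Roots in GF(5): g(0) = 1; g(1) = 2; g(2) = 0 → root; g(3) = 3; g(4) = 2.
Linear factors from roots: (x + 3).
Complete factorization: g(x) = (x + 3)^2·(x³ + x² + x + 4).
Factor degrees with multiplicity: 1 + 1 + 3 = 5.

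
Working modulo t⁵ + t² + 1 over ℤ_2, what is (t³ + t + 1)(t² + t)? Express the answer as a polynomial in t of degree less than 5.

t^4 + t^3 + t^2 + t + 1

Multiply in ℤ_2[t]: (t³ + t + 1)·(t² + t) = t⁵ + t⁴ + t³ + t.
Reduce using t⁵ ≡ t² + 1 (mod t⁵ + t² + 1).
Reduced: t⁴ + t³ + t² + t + 1.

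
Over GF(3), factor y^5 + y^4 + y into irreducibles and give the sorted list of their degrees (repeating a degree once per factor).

Write g(y) = y^5 + y^4 + y.
Roots in GF(3): g(0) = 0 → root; g(1) = 0 → root; g(2) = 2.
Linear factors from roots: (y), (y + 2).
Complete factorization: g(y) = (y)·(y + 2)·(y^3 + 2y^2 + 2y + 2).
Factor degrees with multiplicity: 1 + 1 + 3 = 5.

1, 1, 3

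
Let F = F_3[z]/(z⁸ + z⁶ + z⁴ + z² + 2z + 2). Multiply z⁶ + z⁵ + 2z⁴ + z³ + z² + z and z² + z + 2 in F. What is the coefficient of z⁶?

1

Multiply in F_3[z]: (z⁶ + z⁵ + 2z⁴ + z³ + z² + z)·(z² + z + 2) = z⁸ + 2z⁷ + 2z⁶ + 2z⁵ + z³ + 2z.
Reduce using z⁸ ≡ 2z⁶ + 2z⁴ + 2z² + z + 1 (mod z⁸ + z⁶ + z⁴ + z² + 2z + 2).
Reduced: 2z⁷ + z⁶ + 2z⁵ + 2z⁴ + z³ + 2z² + 1.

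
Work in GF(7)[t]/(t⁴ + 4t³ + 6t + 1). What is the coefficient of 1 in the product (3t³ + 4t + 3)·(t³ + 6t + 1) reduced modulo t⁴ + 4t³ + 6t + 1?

3

Multiply in GF(7)[t]: (3t³ + 4t + 3)·(t³ + 6t + 1) = 3t⁶ + t⁴ + 6t³ + 3t² + t + 3.
Reduce using t⁴ ≡ 3t³ + t + 6 (mod t⁴ + 4t³ + 6t + 1).
Reduced: 2t³ + 2t² + 6t + 3.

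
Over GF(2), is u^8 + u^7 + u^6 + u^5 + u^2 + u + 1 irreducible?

Yes

Write g(u) = u^8 + u^7 + u^6 + u^5 + u^2 + u + 1.
Check for roots in GF(2): g(0) = 1; g(1) = 1.
No roots, so no linear factors.
Monic irreducibles of degree 2 over GF(2): u^2 + u + 1.
None of them divide g (all give nonzero remainder).
Monic irreducibles of degree 3 over GF(2): u^3 + u + 1, u^3 + u^2 + 1.
None of them divide g (all give nonzero remainder).
Monic irreducibles of degree 4 over GF(2): u^4 + u + 1, u^4 + u^3 + 1, u^4 + u^3 + u^2 + u + 1.
None of them divide g (all give nonzero remainder).
No irreducible factor of degree ≤ 4 exists, so g is irreducible over GF(2).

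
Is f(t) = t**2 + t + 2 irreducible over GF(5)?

Yes

Check for roots in GF(5): f(0) = 2; f(1) = 4; f(2) = 3; f(3) = 4; f(4) = 2.
No roots. A degree-2 polynomial over a field with no linear factor is irreducible.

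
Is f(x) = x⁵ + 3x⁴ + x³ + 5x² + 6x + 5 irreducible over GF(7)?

Check for roots in GF(7): f(0) = 5; f(1) = 0 → root; f(2) = 6; f(3) = 0 → root; f(4) = 5; f(5) = 0 → root; f(6) = 5.
f(1) = 0, so (x − 1) divides f(x); f is reducible.

No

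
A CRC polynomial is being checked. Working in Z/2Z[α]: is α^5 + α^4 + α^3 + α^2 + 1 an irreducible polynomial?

Write m(α) = α^5 + α^4 + α^3 + α^2 + 1.
Check for roots in Z/2Z: m(0) = 1; m(1) = 1.
No roots, so no linear factors.
Monic irreducibles of degree 2 over GF(2): α^2 + α + 1.
None of them divide m (all give nonzero remainder).
No irreducible factor of degree ≤ 2 exists, so m is irreducible over GF(2).

Yes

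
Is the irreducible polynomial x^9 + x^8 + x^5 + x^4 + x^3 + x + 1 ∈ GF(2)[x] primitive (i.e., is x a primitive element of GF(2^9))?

Write f(x) = x^9 + x^8 + x^5 + x^4 + x^3 + x + 1.
|GF(2^9)^×| = 2^9 − 1 = 511. Prime factorization: 511 = 7·73.
f is primitive ⇔ x has order 511 in GF(2)[x]/(f), i.e. x^(511/q) ≠ 1 for each prime q | 511.
x^(73) mod f = x^8 + x^7 + x^5 + x^3 + x^2.
x^(7) mod f = x^7.
None equal 1, so x has full order 511; f is primitive.

Yes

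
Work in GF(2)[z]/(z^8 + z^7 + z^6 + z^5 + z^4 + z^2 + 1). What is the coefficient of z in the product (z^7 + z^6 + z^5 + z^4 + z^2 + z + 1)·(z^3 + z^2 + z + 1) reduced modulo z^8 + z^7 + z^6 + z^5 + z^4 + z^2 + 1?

1

Multiply in GF(2)[z]: (z^7 + z^6 + z^5 + z^4 + z^2 + z + 1)·(z^3 + z^2 + z + 1) = z^10 + z^8 + z^6 + z^5 + z^4 + z^3 + z^2 + 1.
Reduce using z^8 ≡ z^7 + z^6 + z^5 + z^4 + z^2 + 1 (mod z^8 + z^7 + z^6 + z^5 + z^4 + z^2 + 1).
Reduced: z^7 + z^5 + z^4 + z^2 + z.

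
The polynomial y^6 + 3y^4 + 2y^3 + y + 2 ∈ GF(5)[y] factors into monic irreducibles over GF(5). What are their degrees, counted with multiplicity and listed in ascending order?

Write g(y) = y^6 + 3y^4 + 2y^3 + y + 2.
Roots in GF(5): g(0) = 2; g(1) = 4; g(2) = 2; g(3) = 1; g(4) = 3.
Complete factorization: g(y) = (y^6 + 3y^4 + 2y^3 + y + 2).
Factor degrees with multiplicity: 6 = 6.

6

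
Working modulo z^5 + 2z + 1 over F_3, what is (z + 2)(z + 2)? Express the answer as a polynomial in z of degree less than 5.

Multiply in F_3[z]: (z + 2)·(z + 2) = z^2 + z + 1.
Reduced: z^2 + z + 1.

z^2 + z + 1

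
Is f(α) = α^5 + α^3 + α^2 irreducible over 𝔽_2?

Check for roots in 𝔽_2: f(0) = 0 → root; f(1) = 1.
f(0) = 0, so (α) divides f(α); f is reducible.

No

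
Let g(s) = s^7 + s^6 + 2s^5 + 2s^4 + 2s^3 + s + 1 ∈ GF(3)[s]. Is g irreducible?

Yes

Check for roots in GF(3): g(0) = 1; g(1) = 1; g(2) = 1.
No roots, so no linear factors.
Monic irreducibles of degree 2 over GF(3): s^2 + 1, s^2 + s + 2, s^2 + 2s + 2.
None of them divide g (all give nonzero remainder).
Degree-3 irreducible divisors: test the 8 monic irreducibles of degree 3 over GF(3).
None of them divide g (all give nonzero remainder).
No irreducible factor of degree ≤ 3 exists, so g is irreducible over GF(3).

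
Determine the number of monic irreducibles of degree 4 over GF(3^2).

x^(9^4) − x is the product of all monic irreducibles of degree dividing 4; Möbius inversion gives N = (1/4) Σ μ(4/d)·9^d.
Divisors of 4: 1, 2, 4; μ(4/d) for each: 0, -1, 1.
Σ = − 9^2 + 9^4 = 6480.
N = 6480/4 = 1620.

1620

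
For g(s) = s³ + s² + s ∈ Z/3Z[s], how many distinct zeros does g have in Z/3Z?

2

Evaluate at each of the 3 elements of Z/3Z:
g(0) = 0 → root; g(1) = 0 → root; g(2) = 2.
Roots: {0, 1}.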